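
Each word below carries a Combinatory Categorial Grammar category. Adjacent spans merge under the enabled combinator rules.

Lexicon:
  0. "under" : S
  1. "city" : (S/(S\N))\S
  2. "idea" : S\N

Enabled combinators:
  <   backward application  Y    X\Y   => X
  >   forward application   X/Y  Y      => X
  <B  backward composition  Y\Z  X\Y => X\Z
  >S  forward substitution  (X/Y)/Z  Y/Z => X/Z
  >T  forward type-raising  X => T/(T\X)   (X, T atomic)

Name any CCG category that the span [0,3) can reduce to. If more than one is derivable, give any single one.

S

[0,3] S   >
  [0,2] S/(S\N)   <
    [0,1] "under" : S
    [1,2] "city" : (S/(S\N))\S
  [2,3] "idea" : S\N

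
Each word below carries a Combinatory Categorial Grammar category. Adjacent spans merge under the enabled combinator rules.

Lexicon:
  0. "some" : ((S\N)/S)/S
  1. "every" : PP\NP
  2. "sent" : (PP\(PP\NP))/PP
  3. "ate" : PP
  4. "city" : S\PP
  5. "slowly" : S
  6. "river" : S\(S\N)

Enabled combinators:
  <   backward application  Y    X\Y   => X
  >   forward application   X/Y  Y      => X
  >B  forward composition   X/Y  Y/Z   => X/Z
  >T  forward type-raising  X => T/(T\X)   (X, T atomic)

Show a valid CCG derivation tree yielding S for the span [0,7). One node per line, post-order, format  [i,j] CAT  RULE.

[0,1] ((S\N)/S)/S  lex  "some"
[1,2] PP\NP  lex  "every"
[2,3] (PP\(PP\NP))/PP  lex  "sent"
[3,4] PP  lex  "ate"
[2,4] PP\(PP\NP)  >  k=3
[1,4] PP  <  k=2
[4,5] S\PP  lex  "city"
[1,5] S  <  k=4
[0,5] (S\N)/S  >  k=1
[5,6] S  lex  "slowly"
[0,6] S\N  >  k=5
[6,7] S\(S\N)  lex  "river"
[0,7] S  <  k=6

[0,7] S   <
  [0,6] S\N   >
    [0,5] (S\N)/S   >
      [0,1] "some" : ((S\N)/S)/S
      [1,5] S   <
        [1,4] PP   <
          [1,2] "every" : PP\NP
          [2,4] PP\(PP\NP)   >
            [2,3] "sent" : (PP\(PP\NP))/PP
            [3,4] "ate" : PP
        [4,5] "city" : S\PP
    [5,6] "slowly" : S
  [6,7] "river" : S\(S\N)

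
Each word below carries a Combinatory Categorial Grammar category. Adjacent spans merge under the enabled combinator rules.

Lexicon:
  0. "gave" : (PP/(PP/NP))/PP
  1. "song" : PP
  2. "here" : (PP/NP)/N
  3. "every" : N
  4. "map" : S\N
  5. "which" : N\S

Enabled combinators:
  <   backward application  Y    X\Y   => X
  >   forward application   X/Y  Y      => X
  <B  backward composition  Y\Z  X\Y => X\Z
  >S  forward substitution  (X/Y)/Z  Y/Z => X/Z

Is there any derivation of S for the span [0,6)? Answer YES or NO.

(PP/(PP/NP))/PP PP (PP/NP)/N N S\N N\S
CKY chart[0,6] = {PP}; S ∉ chart

NO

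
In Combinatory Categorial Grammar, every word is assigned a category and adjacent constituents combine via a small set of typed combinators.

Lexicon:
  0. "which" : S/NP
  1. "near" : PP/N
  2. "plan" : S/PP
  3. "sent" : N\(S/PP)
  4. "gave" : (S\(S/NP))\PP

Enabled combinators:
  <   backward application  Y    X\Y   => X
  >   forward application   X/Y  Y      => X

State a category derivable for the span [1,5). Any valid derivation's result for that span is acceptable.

[0,5] S   <
  [0,1] "which" : S/NP
  [1,5] S\(S/NP)   <
    [1,4] PP   >
      [1,2] "near" : PP/N
      [2,4] N   <
        [2,3] "plan" : S/PP
        [3,4] "sent" : N\(S/PP)
    [4,5] "gave" : (S\(S/NP))\PP

S\(S/NP)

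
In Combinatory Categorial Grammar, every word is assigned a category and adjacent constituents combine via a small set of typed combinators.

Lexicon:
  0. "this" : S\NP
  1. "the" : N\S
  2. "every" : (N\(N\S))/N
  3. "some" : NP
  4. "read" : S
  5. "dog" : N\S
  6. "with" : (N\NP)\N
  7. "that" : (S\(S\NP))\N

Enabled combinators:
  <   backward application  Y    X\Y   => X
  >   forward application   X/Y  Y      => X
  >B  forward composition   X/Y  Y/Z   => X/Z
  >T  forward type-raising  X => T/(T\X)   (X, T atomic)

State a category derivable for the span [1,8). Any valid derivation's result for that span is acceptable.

[0,8] S   <
  [0,1] "this" : S\NP
  [1,8] S\(S\NP)   <
    [1,7] N   <
      [1,2] "the" : N\S
      [2,7] N\(N\S)   >
        [2,3] "every" : (N\(N\S))/N
        [3,7] N   <
          [3,4] "some" : NP
          [4,7] N\NP   <
            [4,6] N   <
              [4,5] "read" : S
              [5,6] "dog" : N\S
            [6,7] "with" : (N\NP)\N
    [7,8] "that" : (S\(S\NP))\N

S\(S\NP)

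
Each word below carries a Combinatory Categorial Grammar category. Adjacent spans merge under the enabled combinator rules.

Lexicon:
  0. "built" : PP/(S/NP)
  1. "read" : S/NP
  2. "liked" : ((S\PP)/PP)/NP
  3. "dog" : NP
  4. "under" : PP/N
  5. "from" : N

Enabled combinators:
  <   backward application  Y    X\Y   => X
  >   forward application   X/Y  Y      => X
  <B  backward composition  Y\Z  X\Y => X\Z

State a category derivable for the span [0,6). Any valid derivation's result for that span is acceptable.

[0,6] S   <
  [0,2] PP   >
    [0,1] "built" : PP/(S/NP)
    [1,2] "read" : S/NP
  [2,6] S\PP   >
    [2,4] (S\PP)/PP   >
      [2,3] "liked" : ((S\PP)/PP)/NP
      [3,4] "dog" : NP
    [4,6] PP   >
      [4,5] "under" : PP/N
      [5,6] "from" : N

S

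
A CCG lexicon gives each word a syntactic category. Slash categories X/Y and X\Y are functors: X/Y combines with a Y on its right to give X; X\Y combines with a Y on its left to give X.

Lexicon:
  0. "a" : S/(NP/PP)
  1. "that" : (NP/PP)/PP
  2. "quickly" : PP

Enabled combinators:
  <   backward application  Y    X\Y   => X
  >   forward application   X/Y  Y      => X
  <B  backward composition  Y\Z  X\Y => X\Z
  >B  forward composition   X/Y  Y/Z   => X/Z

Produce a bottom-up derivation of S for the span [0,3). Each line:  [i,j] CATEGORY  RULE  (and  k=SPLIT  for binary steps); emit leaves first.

[0,3] S   >
  [0,1] "a" : S/(NP/PP)
  [1,3] NP/PP   >
    [1,2] "that" : (NP/PP)/PP
    [2,3] "quickly" : PP

[0,1] S/(NP/PP)  lex  "a"
[1,2] (NP/PP)/PP  lex  "that"
[2,3] PP  lex  "quickly"
[1,3] NP/PP  >  k=2
[0,3] S  >  k=1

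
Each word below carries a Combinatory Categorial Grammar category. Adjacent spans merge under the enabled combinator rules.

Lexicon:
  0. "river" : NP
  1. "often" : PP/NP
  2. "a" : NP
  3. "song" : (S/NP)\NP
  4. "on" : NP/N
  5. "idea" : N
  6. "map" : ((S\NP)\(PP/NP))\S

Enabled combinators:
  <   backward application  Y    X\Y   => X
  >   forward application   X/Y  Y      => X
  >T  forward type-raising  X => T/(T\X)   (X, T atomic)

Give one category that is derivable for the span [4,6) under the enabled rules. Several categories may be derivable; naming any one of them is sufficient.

[0,7] S   >
  [0,1] S/(S\NP)   >T
    [0,1] "river" : NP
  [1,7] S\NP   <
    [1,2] "often" : PP/NP
    [2,7] (S\NP)\(PP/NP)   <
      [2,6] S   >
        [2,4] S/NP   <
          [2,3] "a" : NP
          [3,4] "song" : (S/NP)\NP
        [4,6] NP   >
          [4,5] "on" : NP/N
          [5,6] "idea" : N
      [6,7] "map" : ((S\NP)\(PP/NP))\S

NP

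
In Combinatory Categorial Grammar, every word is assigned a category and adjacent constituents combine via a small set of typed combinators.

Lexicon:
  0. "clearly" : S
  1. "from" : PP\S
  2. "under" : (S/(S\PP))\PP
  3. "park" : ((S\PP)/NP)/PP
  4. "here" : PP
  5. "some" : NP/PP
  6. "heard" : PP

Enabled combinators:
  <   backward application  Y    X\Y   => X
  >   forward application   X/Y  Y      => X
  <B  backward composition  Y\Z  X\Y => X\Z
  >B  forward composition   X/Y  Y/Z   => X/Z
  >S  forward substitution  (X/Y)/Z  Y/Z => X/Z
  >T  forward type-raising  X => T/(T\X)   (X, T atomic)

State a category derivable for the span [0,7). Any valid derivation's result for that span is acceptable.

S

[0,7] S   >
  [0,3] S/(S\PP)   <
    [0,2] PP   >
      [0,1] PP/(PP\S)   >T
        [0,1] "clearly" : S
      [1,2] "from" : PP\S
    [2,3] "under" : (S/(S\PP))\PP
  [3,7] S\PP   >
    [3,5] (S\PP)/NP   >
      [3,4] "park" : ((S\PP)/NP)/PP
      [4,5] "here" : PP
    [5,7] NP   >
      [5,6] "some" : NP/PP
      [6,7] "heard" : PP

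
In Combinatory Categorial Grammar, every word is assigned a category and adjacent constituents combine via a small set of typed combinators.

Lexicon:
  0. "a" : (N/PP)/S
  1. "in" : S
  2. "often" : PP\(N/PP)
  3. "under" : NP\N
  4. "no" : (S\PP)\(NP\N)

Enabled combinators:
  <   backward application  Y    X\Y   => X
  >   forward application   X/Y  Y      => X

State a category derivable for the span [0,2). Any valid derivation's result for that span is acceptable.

[0,5] S   <
  [0,3] PP   <
    [0,2] N/PP   >
      [0,1] "a" : (N/PP)/S
      [1,2] "in" : S
    [2,3] "often" : PP\(N/PP)
  [3,5] S\PP   <
    [3,4] "under" : NP\N
    [4,5] "no" : (S\PP)\(NP\N)

N/PP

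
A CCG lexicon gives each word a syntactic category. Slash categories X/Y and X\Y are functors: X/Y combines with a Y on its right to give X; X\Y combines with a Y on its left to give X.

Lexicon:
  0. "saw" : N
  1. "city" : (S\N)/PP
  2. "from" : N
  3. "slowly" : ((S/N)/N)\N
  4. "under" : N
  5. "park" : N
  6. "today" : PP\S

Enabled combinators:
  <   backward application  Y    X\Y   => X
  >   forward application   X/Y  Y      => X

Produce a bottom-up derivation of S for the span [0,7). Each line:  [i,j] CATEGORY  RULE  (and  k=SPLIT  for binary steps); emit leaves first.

[0,1] N  lex  "saw"
[1,2] (S\N)/PP  lex  "city"
[2,3] N  lex  "from"
[3,4] ((S/N)/N)\N  lex  "slowly"
[2,4] (S/N)/N  <  k=3
[4,5] N  lex  "under"
[2,5] S/N  >  k=4
[5,6] N  lex  "park"
[2,6] S  >  k=5
[6,7] PP\S  lex  "today"
[2,7] PP  <  k=6
[1,7] S\N  >  k=2
[0,7] S  <  k=1

[0,7] S   <
  [0,1] "saw" : N
  [1,7] S\N   >
    [1,2] "city" : (S\N)/PP
    [2,7] PP   <
      [2,6] S   >
        [2,5] S/N   >
          [2,4] (S/N)/N   <
            [2,3] "from" : N
            [3,4] "slowly" : ((S/N)/N)\N
          [4,5] "under" : N
        [5,6] "park" : N
      [6,7] "today" : PP\S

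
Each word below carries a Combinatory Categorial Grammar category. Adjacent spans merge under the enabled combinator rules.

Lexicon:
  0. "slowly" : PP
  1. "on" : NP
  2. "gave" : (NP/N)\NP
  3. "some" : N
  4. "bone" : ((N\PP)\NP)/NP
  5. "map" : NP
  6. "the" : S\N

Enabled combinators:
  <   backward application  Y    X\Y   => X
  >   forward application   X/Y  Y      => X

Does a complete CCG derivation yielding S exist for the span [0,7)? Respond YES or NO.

YES

[0,7] S   <
  [0,6] N   <
    [0,1] "slowly" : PP
    [1,6] N\PP   <
      [1,4] NP   >
        [1,3] NP/N   <
          [1,2] "on" : NP
          [2,3] "gave" : (NP/N)\NP
        [3,4] "some" : N
      [4,6] (N\PP)\NP   >
        [4,5] "bone" : ((N\PP)\NP)/NP
        [5,6] "map" : NP
  [6,7] "the" : S\N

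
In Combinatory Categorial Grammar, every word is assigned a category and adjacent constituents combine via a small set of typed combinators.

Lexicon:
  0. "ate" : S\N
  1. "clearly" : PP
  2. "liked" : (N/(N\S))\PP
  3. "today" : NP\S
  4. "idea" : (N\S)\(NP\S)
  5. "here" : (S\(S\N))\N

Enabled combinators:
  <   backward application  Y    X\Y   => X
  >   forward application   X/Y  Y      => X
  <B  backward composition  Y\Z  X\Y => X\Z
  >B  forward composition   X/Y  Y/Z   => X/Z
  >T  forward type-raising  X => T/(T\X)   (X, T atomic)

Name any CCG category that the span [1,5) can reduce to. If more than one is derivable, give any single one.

[0,6] S   <
  [0,1] "ate" : S\N
  [1,6] S\(S\N)   <
    [1,5] N   >
      [1,3] N/(N\S)   <
        [1,2] "clearly" : PP
        [2,3] "liked" : (N/(N\S))\PP
      [3,5] N\S   <
        [3,4] "today" : NP\S
        [4,5] "idea" : (N\S)\(NP\S)
    [5,6] "here" : (S\(S\N))\N

N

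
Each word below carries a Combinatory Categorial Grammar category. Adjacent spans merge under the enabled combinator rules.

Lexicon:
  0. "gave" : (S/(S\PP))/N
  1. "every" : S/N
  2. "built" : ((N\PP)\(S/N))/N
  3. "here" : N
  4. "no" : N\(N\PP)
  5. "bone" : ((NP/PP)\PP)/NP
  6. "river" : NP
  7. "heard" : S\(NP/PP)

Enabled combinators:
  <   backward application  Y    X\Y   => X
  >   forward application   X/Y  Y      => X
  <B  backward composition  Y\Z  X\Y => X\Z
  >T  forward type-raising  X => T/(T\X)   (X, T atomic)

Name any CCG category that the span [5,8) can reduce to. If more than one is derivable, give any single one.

S\PP

[0,8] S   >
  [0,5] S/(S\PP)   >
    [0,1] "gave" : (S/(S\PP))/N
    [1,5] N   <
      [1,4] N\PP   <
        [1,2] "every" : S/N
        [2,4] (N\PP)\(S/N)   >
          [2,3] "built" : ((N\PP)\(S/N))/N
          [3,4] "here" : N
      [4,5] "no" : N\(N\PP)
  [5,8] S\PP   <B
    [5,7] (NP/PP)\PP   >
      [5,6] "bone" : ((NP/PP)\PP)/NP
      [6,7] "river" : NP
    [7,8] "heard" : S\(NP/PP)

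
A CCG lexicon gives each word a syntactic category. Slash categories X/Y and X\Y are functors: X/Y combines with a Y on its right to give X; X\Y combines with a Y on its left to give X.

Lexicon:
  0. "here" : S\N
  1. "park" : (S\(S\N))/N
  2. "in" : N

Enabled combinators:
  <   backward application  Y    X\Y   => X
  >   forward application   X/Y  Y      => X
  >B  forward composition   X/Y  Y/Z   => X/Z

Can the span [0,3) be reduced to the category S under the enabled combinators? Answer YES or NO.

YES

[0,3] S   <
  [0,1] "here" : S\N
  [1,3] S\(S\N)   >
    [1,2] "park" : (S\(S\N))/N
    [2,3] "in" : N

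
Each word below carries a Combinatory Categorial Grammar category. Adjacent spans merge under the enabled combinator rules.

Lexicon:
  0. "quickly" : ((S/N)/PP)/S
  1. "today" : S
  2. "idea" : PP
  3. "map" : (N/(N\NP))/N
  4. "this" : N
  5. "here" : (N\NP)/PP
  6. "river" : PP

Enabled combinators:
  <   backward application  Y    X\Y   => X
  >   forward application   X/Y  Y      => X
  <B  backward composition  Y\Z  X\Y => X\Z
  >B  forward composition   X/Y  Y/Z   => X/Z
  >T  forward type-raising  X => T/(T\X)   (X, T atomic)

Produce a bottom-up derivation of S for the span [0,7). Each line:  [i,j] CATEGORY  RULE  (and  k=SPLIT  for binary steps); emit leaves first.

[0,7] S   >
  [0,3] S/N   >
    [0,2] (S/N)/PP   >
      [0,1] "quickly" : ((S/N)/PP)/S
      [1,2] "today" : S
    [2,3] "idea" : PP
  [3,7] N   >
    [3,5] N/(N\NP)   >
      [3,4] "map" : (N/(N\NP))/N
      [4,5] "this" : N
    [5,7] N\NP   >
      [5,6] "here" : (N\NP)/PP
      [6,7] "river" : PP

[0,1] ((S/N)/PP)/S  lex  "quickly"
[1,2] S  lex  "today"
[0,2] (S/N)/PP  >  k=1
[2,3] PP  lex  "idea"
[0,3] S/N  >  k=2
[3,4] (N/(N\NP))/N  lex  "map"
[4,5] N  lex  "this"
[3,5] N/(N\NP)  >  k=4
[5,6] (N\NP)/PP  lex  "here"
[6,7] PP  lex  "river"
[5,7] N\NP  >  k=6
[3,7] N  >  k=5
[0,7] S  >  k=3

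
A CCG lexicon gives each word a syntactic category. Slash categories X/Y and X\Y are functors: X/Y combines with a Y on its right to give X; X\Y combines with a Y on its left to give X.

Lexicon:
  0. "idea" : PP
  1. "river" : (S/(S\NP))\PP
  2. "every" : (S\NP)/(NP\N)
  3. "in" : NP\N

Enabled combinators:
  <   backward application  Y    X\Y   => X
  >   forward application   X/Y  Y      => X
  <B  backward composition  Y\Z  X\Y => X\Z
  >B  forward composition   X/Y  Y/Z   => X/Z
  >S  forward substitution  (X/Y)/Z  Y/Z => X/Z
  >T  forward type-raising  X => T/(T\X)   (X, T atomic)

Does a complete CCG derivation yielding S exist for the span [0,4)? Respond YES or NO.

YES

[0,4] S   >
  [0,2] S/(S\NP)   <
    [0,1] "idea" : PP
    [1,2] "river" : (S/(S\NP))\PP
  [2,4] S\NP   >
    [2,3] "every" : (S\NP)/(NP\N)
    [3,4] "in" : NP\N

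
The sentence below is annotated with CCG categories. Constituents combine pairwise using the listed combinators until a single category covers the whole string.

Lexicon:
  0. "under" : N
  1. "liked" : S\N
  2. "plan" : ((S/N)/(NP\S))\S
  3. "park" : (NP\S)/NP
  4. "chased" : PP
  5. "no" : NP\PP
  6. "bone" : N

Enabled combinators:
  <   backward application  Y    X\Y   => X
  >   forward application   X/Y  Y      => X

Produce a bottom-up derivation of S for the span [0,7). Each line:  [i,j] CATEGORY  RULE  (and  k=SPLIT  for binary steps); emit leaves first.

[0,7] S   >
  [0,6] S/N   >
    [0,3] (S/N)/(NP\S)   <
      [0,2] S   <
        [0,1] "under" : N
        [1,2] "liked" : S\N
      [2,3] "plan" : ((S/N)/(NP\S))\S
    [3,6] NP\S   >
      [3,4] "park" : (NP\S)/NP
      [4,6] NP   <
        [4,5] "chased" : PP
        [5,6] "no" : NP\PP
  [6,7] "bone" : N

[0,1] N  lex  "under"
[1,2] S\N  lex  "liked"
[0,2] S  <  k=1
[2,3] ((S/N)/(NP\S))\S  lex  "plan"
[0,3] (S/N)/(NP\S)  <  k=2
[3,4] (NP\S)/NP  lex  "park"
[4,5] PP  lex  "chased"
[5,6] NP\PP  lex  "no"
[4,6] NP  <  k=5
[3,6] NP\S  >  k=4
[0,6] S/N  >  k=3
[6,7] N  lex  "bone"
[0,7] S  >  k=6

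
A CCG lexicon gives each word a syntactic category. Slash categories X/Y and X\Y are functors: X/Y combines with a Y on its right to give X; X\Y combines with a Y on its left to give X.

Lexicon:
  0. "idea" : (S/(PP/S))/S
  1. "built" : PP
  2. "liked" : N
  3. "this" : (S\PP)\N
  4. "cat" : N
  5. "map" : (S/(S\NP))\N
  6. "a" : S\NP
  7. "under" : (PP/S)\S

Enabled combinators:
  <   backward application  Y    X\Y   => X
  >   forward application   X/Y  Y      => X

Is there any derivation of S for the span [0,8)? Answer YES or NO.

[0,8] S   >
  [0,4] S/(PP/S)   >
    [0,1] "idea" : (S/(PP/S))/S
    [1,4] S   <
      [1,2] "built" : PP
      [2,4] S\PP   <
        [2,3] "liked" : N
        [3,4] "this" : (S\PP)\N
  [4,8] PP/S   <
    [4,7] S   >
      [4,6] S/(S\NP)   <
        [4,5] "cat" : N
        [5,6] "map" : (S/(S\NP))\N
      [6,7] "a" : S\NP
    [7,8] "under" : (PP/S)\S

YES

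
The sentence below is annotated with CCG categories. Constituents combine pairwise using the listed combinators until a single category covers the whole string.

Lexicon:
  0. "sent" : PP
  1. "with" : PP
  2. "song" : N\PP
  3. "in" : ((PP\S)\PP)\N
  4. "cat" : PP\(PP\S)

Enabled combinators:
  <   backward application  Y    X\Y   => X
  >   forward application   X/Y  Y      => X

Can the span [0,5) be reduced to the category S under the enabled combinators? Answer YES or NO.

NO

PP PP N\PP ((PP\S)\PP)\N PP\(PP\S)
CKY chart[0,5] = {PP}; S ∉ chart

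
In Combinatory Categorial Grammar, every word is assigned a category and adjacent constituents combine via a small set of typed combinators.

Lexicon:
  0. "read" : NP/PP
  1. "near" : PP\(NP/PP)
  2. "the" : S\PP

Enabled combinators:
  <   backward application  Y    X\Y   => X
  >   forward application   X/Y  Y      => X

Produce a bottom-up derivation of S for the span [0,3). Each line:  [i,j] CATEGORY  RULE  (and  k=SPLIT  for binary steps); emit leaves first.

[0,1] NP/PP  lex  "read"
[1,2] PP\(NP/PP)  lex  "near"
[0,2] PP  <  k=1
[2,3] S\PP  lex  "the"
[0,3] S  <  k=2

[0,3] S   <
  [0,2] PP   <
    [0,1] "read" : NP/PP
    [1,2] "near" : PP\(NP/PP)
  [2,3] "the" : S\PP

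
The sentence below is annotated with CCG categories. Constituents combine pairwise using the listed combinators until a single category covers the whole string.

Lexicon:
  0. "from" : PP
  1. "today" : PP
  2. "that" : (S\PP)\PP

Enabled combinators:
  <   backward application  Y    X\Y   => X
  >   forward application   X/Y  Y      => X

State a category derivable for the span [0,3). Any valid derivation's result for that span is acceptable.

S

[0,3] S   <
  [0,1] "from" : PP
  [1,3] S\PP   <
    [1,2] "today" : PP
    [2,3] "that" : (S\PP)\PP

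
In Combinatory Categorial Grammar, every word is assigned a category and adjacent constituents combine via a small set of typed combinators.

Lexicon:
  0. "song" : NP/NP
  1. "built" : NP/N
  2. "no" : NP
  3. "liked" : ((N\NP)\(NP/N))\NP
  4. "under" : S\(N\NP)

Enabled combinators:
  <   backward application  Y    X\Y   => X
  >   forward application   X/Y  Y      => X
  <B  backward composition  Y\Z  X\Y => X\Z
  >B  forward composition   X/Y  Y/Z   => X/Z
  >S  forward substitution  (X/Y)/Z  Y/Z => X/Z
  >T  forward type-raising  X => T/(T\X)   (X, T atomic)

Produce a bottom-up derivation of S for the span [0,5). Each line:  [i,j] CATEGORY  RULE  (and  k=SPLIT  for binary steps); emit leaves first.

[0,1] NP/NP  lex  "song"
[1,2] NP/N  lex  "built"
[0,2] NP/N  >B  k=1
[2,3] NP  lex  "no"
[3,4] ((N\NP)\(NP/N))\NP  lex  "liked"
[2,4] (N\NP)\(NP/N)  <  k=3
[0,4] N\NP  <  k=2
[4,5] S\(N\NP)  lex  "under"
[0,5] S  <  k=4

[0,5] S   <
  [0,4] N\NP   <
    [0,2] NP/N   >B
      [0,1] "song" : NP/NP
      [1,2] "built" : NP/N
    [2,4] (N\NP)\(NP/N)   <
      [2,3] "no" : NP
      [3,4] "liked" : ((N\NP)\(NP/N))\NP
  [4,5] "under" : S\(N\NP)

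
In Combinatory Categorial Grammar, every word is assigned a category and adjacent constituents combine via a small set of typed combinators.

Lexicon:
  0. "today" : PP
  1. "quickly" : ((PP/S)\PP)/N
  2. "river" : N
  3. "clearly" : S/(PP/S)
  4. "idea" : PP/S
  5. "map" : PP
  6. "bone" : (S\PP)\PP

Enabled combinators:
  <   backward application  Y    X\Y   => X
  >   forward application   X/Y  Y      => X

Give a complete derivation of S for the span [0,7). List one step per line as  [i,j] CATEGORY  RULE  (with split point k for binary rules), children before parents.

[0,7] S   <
  [0,5] PP   >
    [0,3] PP/S   <
      [0,1] "today" : PP
      [1,3] (PP/S)\PP   >
        [1,2] "quickly" : ((PP/S)\PP)/N
        [2,3] "river" : N
    [3,5] S   >
      [3,4] "clearly" : S/(PP/S)
      [4,5] "idea" : PP/S
  [5,7] S\PP   <
    [5,6] "map" : PP
    [6,7] "bone" : (S\PP)\PP

[0,1] PP  lex  "today"
[1,2] ((PP/S)\PP)/N  lex  "quickly"
[2,3] N  lex  "river"
[1,3] (PP/S)\PP  >  k=2
[0,3] PP/S  <  k=1
[3,4] S/(PP/S)  lex  "clearly"
[4,5] PP/S  lex  "idea"
[3,5] S  >  k=4
[0,5] PP  >  k=3
[5,6] PP  lex  "map"
[6,7] (S\PP)\PP  lex  "bone"
[5,7] S\PP  <  k=6
[0,7] S  <  k=5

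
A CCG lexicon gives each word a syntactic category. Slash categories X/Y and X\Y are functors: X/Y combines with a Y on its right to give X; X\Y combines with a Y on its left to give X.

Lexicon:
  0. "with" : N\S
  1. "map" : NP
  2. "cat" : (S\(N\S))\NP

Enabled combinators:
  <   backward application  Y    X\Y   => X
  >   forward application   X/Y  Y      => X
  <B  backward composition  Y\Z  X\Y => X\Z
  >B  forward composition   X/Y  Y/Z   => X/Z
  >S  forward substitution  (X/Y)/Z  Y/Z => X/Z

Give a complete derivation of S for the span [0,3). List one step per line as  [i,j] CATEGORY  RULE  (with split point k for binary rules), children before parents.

[0,3] S   <
  [0,1] "with" : N\S
  [1,3] S\(N\S)   <
    [1,2] "map" : NP
    [2,3] "cat" : (S\(N\S))\NP

[0,1] N\S  lex  "with"
[1,2] NP  lex  "map"
[2,3] (S\(N\S))\NP  lex  "cat"
[1,3] S\(N\S)  <  k=2
[0,3] S  <  k=1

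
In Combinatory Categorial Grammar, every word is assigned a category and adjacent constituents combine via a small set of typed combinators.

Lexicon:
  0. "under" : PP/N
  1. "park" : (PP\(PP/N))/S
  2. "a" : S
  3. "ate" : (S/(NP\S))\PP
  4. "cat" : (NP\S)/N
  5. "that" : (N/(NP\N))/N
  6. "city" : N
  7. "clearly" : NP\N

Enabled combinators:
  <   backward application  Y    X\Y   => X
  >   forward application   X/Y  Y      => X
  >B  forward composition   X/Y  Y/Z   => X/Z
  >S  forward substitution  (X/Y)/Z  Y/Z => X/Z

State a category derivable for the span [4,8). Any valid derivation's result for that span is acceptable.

[0,8] S   >
  [0,4] S/(NP\S)   <
    [0,3] PP   <
      [0,1] "under" : PP/N
      [1,3] PP\(PP/N)   >
        [1,2] "park" : (PP\(PP/N))/S
        [2,3] "a" : S
    [3,4] "ate" : (S/(NP\S))\PP
  [4,8] NP\S   >
    [4,5] "cat" : (NP\S)/N
    [5,8] N   >
      [5,7] N/(NP\N)   >
        [5,6] "that" : (N/(NP\N))/N
        [6,7] "city" : N
      [7,8] "clearly" : NP\N

NP\S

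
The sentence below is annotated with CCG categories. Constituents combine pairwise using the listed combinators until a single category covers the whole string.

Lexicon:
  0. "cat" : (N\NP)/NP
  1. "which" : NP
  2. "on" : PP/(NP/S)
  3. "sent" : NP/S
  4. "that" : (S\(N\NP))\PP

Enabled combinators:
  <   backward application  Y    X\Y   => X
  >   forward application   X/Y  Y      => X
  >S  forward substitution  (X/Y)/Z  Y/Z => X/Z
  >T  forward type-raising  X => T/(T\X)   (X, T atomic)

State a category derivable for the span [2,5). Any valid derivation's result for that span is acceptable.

[0,5] S   <
  [0,2] N\NP   >
    [0,1] "cat" : (N\NP)/NP
    [1,2] "which" : NP
  [2,5] S\(N\NP)   <
    [2,4] PP   >
      [2,3] "on" : PP/(NP/S)
      [3,4] "sent" : NP/S
    [4,5] "that" : (S\(N\NP))\PP

S\(N\NP)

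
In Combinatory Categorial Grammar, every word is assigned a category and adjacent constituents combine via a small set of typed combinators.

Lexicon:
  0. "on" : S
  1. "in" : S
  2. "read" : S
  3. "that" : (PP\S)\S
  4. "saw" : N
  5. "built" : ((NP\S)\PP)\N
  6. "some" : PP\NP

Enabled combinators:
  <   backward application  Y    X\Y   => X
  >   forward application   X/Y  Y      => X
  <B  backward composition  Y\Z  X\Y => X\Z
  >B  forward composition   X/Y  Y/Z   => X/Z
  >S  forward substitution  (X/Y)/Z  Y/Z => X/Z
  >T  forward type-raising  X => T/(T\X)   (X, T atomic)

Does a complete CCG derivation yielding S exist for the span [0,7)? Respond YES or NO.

NO

S S S (PP\S)\S N ((NP\S)\PP)\N PP\NP
CKY chart[0,7] = {N/(N\PP), NP/(NP\PP), PP, PP/(PP\PP), S/(S\PP)}; S ∉ chart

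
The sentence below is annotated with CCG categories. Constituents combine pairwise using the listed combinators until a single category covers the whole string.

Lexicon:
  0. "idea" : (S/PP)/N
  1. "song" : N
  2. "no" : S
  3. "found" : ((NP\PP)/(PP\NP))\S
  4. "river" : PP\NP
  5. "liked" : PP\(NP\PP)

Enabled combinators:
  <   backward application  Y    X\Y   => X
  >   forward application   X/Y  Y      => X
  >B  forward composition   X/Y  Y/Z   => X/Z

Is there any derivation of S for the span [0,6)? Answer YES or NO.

[0,6] S   >
  [0,2] S/PP   >
    [0,1] "idea" : (S/PP)/N
    [1,2] "song" : N
  [2,6] PP   <
    [2,5] NP\PP   >
      [2,4] (NP\PP)/(PP\NP)   <
        [2,3] "no" : S
        [3,4] "found" : ((NP\PP)/(PP\NP))\S
      [4,5] "river" : PP\NP
    [5,6] "liked" : PP\(NP\PP)

YES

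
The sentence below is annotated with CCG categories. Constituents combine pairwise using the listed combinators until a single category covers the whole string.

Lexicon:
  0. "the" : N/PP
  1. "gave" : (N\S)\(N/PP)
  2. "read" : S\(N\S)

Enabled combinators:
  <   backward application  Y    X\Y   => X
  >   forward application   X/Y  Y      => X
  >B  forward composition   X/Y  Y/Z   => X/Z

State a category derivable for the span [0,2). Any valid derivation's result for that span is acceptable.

[0,3] S   <
  [0,2] N\S   <
    [0,1] "the" : N/PP
    [1,2] "gave" : (N\S)\(N/PP)
  [2,3] "read" : S\(N\S)

N\S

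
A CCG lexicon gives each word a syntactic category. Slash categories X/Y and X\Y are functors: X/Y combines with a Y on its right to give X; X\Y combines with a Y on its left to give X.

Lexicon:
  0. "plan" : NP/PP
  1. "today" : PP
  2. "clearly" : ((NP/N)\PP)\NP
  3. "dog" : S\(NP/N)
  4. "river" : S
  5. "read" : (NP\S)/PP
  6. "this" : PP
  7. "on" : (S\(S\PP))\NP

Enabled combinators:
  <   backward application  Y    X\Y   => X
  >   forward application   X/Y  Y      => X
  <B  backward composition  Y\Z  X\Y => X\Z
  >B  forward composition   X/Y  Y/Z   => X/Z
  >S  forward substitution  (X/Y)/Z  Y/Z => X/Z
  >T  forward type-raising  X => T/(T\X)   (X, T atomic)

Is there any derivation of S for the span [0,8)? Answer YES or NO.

YES

[0,8] S   <
  [0,4] S\PP   <B
    [0,3] (NP/N)\PP   <
      [0,2] NP   >
        [0,1] "plan" : NP/PP
        [1,2] "today" : PP
      [2,3] "clearly" : ((NP/N)\PP)\NP
    [3,4] "dog" : S\(NP/N)
  [4,8] S\(S\PP)   <
    [4,7] NP   >
      [4,5] NP/(NP\S)   >T
        [4,5] "river" : S
      [5,7] NP\S   >
        [5,6] "read" : (NP\S)/PP
        [6,7] "this" : PP
    [7,8] "on" : (S\(S\PP))\NP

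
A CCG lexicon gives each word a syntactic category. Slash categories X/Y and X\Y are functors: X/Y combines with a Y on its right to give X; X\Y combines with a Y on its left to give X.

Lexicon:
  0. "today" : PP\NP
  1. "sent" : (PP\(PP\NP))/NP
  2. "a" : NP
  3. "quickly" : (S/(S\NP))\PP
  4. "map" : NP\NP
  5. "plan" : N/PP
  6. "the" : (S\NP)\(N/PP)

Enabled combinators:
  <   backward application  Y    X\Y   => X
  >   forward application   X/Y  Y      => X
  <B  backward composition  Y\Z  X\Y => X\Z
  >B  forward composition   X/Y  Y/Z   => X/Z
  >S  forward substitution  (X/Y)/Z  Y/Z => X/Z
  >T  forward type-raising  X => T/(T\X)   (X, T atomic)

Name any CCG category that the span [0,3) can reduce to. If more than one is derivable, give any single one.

PP

[0,7] S   >
  [0,4] S/(S\NP)   <
    [0,3] PP   <
      [0,1] "today" : PP\NP
      [1,3] PP\(PP\NP)   >
        [1,2] "sent" : (PP\(PP\NP))/NP
        [2,3] "a" : NP
    [3,4] "quickly" : (S/(S\NP))\PP
  [4,7] S\NP   <B
    [4,5] "map" : NP\NP
    [5,7] S\NP   <
      [5,6] "plan" : N/PP
      [6,7] "the" : (S\NP)\(N/PP)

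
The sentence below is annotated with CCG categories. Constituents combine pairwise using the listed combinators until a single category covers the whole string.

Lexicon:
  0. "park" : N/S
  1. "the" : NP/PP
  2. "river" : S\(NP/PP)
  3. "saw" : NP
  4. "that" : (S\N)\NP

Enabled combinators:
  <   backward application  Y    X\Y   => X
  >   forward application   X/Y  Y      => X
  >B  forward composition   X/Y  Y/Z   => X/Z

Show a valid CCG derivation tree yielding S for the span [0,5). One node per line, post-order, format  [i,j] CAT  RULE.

[0,5] S   <
  [0,3] N   >
    [0,1] "park" : N/S
    [1,3] S   <
      [1,2] "the" : NP/PP
      [2,3] "river" : S\(NP/PP)
  [3,5] S\N   <
    [3,4] "saw" : NP
    [4,5] "that" : (S\N)\NP

[0,1] N/S  lex  "park"
[1,2] NP/PP  lex  "the"
[2,3] S\(NP/PP)  lex  "river"
[1,3] S  <  k=2
[0,3] N  >  k=1
[3,4] NP  lex  "saw"
[4,5] (S\N)\NP  lex  "that"
[3,5] S\N  <  k=4
[0,5] S  <  k=3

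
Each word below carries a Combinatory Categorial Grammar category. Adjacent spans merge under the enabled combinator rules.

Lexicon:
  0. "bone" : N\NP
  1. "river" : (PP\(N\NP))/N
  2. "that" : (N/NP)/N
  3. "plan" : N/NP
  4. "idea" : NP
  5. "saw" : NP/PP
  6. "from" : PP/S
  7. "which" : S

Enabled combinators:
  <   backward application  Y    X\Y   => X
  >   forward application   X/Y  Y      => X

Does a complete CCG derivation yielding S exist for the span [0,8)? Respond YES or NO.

N\NP (PP\(N\NP))/N (N/NP)/N N/NP NP NP/PP PP/S S
CKY chart[0,8] = {PP}; S ∉ chart

NO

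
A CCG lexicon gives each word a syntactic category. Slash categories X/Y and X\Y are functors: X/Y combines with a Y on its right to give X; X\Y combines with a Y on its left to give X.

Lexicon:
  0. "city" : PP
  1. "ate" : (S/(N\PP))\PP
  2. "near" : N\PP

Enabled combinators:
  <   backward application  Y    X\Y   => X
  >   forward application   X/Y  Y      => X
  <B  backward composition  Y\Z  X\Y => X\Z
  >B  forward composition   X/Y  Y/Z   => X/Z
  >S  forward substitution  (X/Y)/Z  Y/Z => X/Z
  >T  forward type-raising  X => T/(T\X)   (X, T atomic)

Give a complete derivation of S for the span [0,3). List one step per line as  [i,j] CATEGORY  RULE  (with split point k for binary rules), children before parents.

[0,3] S   >
  [0,2] S/(N\PP)   <
    [0,1] "city" : PP
    [1,2] "ate" : (S/(N\PP))\PP
  [2,3] "near" : N\PP

[0,1] PP  lex  "city"
[1,2] (S/(N\PP))\PP  lex  "ate"
[0,2] S/(N\PP)  <  k=1
[2,3] N\PP  lex  "near"
[0,3] S  >  k=2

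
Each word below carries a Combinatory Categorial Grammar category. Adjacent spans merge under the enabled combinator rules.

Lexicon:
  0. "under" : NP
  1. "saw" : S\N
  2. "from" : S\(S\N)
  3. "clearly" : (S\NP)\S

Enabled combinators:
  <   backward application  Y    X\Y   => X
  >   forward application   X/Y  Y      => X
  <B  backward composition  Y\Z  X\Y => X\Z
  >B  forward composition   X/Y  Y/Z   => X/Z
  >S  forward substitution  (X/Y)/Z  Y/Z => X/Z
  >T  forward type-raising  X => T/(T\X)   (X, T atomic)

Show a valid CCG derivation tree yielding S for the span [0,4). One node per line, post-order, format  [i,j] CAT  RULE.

[0,1] NP  lex  "under"
[0,1] S/(S\NP)  >T
[1,2] S\N  lex  "saw"
[2,3] S\(S\N)  lex  "from"
[1,3] S  <  k=2
[3,4] (S\NP)\S  lex  "clearly"
[1,4] S\NP  <  k=3
[0,4] S  >  k=1

[0,4] S   >
  [0,1] S/(S\NP)   >T
    [0,1] "under" : NP
  [1,4] S\NP   <
    [1,3] S   <
      [1,2] "saw" : S\N
      [2,3] "from" : S\(S\N)
    [3,4] "clearly" : (S\NP)\S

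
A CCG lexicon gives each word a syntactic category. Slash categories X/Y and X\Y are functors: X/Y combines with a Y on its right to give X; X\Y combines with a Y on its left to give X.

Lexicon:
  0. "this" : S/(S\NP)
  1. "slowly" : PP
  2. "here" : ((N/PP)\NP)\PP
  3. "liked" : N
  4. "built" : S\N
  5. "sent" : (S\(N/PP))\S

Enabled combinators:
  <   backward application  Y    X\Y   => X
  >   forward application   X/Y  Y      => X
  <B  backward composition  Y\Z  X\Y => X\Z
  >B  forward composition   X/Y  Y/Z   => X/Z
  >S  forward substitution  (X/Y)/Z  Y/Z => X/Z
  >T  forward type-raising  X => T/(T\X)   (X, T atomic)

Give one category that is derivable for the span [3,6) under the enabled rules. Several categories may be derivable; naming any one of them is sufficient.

S\(N/PP)

[0,6] S   >
  [0,1] "this" : S/(S\NP)
  [1,6] S\NP   <B
    [1,3] (N/PP)\NP   <
      [1,2] "slowly" : PP
      [2,3] "here" : ((N/PP)\NP)\PP
    [3,6] S\(N/PP)   <
      [3,5] S   <
        [3,4] "liked" : N
        [4,5] "built" : S\N
      [5,6] "sent" : (S\(N/PP))\S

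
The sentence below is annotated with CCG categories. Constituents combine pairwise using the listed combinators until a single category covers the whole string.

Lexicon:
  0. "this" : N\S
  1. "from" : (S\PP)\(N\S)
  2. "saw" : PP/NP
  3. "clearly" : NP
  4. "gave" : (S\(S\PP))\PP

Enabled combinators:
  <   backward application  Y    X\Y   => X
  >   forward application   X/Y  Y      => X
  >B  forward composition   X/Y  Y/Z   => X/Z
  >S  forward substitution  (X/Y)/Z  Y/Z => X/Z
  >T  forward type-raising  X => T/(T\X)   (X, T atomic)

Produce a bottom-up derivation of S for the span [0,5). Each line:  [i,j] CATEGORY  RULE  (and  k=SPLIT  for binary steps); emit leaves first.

[0,1] N\S  lex  "this"
[1,2] (S\PP)\(N\S)  lex  "from"
[0,2] S\PP  <  k=1
[2,3] PP/NP  lex  "saw"
[3,4] NP  lex  "clearly"
[2,4] PP  >  k=3
[4,5] (S\(S\PP))\PP  lex  "gave"
[2,5] S\(S\PP)  <  k=4
[0,5] S  <  k=2

[0,5] S   <
  [0,2] S\PP   <
    [0,1] "this" : N\S
    [1,2] "from" : (S\PP)\(N\S)
  [2,5] S\(S\PP)   <
    [2,4] PP   >
      [2,3] "saw" : PP/NP
      [3,4] "clearly" : NP
    [4,5] "gave" : (S\(S\PP))\PP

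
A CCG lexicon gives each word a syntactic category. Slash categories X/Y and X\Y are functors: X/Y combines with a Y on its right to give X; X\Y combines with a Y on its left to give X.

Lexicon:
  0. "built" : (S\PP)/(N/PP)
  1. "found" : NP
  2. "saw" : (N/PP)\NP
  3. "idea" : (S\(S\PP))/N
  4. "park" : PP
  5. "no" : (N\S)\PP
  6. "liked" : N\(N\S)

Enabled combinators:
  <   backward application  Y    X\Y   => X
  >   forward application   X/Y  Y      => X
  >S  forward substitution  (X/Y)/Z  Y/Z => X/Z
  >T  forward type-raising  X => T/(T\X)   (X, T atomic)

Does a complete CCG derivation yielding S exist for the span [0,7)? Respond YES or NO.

YES

[0,7] S   <
  [0,3] S\PP   >
    [0,1] "built" : (S\PP)/(N/PP)
    [1,3] N/PP   <
      [1,2] "found" : NP
      [2,3] "saw" : (N/PP)\NP
  [3,7] S\(S\PP)   >
    [3,4] "idea" : (S\(S\PP))/N
    [4,7] N   <
      [4,6] N\S   <
        [4,5] "park" : PP
        [5,6] "no" : (N\S)\PP
      [6,7] "liked" : N\(N\S)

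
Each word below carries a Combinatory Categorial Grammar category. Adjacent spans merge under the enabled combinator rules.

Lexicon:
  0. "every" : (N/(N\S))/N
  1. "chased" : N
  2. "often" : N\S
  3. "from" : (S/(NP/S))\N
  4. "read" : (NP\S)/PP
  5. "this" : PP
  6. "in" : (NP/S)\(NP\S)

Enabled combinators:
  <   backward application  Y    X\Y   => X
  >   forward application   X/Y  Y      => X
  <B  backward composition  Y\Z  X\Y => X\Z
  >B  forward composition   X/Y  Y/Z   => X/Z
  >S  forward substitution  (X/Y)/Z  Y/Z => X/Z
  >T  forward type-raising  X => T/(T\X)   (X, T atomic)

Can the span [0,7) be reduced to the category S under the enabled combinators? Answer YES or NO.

YES

[0,7] S   >
  [0,4] S/(NP/S)   <
    [0,3] N   >
      [0,2] N/(N\S)   >
        [0,1] "every" : (N/(N\S))/N
        [1,2] "chased" : N
      [2,3] "often" : N\S
    [3,4] "from" : (S/(NP/S))\N
  [4,7] NP/S   <
    [4,6] NP\S   >
      [4,5] "read" : (NP\S)/PP
      [5,6] "this" : PP
    [6,7] "in" : (NP/S)\(NP\S)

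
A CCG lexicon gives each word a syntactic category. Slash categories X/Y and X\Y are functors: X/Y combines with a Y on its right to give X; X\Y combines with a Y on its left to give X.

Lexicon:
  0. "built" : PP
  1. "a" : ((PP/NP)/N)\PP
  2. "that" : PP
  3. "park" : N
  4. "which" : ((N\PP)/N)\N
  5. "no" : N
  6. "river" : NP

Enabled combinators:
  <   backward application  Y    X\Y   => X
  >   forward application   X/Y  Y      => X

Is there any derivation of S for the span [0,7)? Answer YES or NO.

NO

PP ((PP/NP)/N)\PP PP N ((N\PP)/N)\N N NP
CKY chart[0,7] = {PP}; S ∉ chart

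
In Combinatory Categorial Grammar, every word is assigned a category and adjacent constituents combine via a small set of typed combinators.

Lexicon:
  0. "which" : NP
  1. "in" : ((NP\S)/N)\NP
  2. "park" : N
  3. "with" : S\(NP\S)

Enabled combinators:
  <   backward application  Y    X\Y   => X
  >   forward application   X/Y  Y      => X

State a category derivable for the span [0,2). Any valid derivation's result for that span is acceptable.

[0,4] S   <
  [0,3] NP\S   >
    [0,2] (NP\S)/N   <
      [0,1] "which" : NP
      [1,2] "in" : ((NP\S)/N)\NP
    [2,3] "park" : N
  [3,4] "with" : S\(NP\S)

(NP\S)/N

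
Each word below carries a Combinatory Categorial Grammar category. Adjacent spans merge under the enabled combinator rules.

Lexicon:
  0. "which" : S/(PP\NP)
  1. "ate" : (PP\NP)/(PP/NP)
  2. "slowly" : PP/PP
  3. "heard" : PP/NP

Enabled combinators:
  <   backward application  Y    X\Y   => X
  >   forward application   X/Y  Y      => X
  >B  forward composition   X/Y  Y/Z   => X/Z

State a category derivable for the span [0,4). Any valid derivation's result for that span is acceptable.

[0,4] S   >
  [0,1] "which" : S/(PP\NP)
  [1,4] PP\NP   >
    [1,2] "ate" : (PP\NP)/(PP/NP)
    [2,4] PP/NP   >B
      [2,3] "slowly" : PP/PP
      [3,4] "heard" : PP/NP

S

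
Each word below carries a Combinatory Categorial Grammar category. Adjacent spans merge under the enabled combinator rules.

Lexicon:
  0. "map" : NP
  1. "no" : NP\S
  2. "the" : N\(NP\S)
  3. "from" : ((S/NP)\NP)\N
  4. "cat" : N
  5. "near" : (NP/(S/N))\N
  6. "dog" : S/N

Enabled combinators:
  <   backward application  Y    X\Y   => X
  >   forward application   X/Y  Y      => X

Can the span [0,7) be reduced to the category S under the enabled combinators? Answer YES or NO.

[0,7] S   >
  [0,4] S/NP   <
    [0,1] "map" : NP
    [1,4] (S/NP)\NP   <
      [1,3] N   <
        [1,2] "no" : NP\S
        [2,3] "the" : N\(NP\S)
      [3,4] "from" : ((S/NP)\NP)\N
  [4,7] NP   >
    [4,6] NP/(S/N)   <
      [4,5] "cat" : N
      [5,6] "near" : (NP/(S/N))\N
    [6,7] "dog" : S/N

YES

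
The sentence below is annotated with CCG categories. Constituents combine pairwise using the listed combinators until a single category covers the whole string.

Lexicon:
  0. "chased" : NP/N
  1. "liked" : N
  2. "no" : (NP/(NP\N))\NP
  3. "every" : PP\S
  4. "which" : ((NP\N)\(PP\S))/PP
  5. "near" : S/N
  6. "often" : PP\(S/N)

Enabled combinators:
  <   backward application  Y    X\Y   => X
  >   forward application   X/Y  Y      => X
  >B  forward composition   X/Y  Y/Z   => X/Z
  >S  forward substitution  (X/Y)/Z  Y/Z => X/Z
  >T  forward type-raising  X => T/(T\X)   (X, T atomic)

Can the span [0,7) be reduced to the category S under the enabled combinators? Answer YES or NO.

NP/N N (NP/(NP\N))\NP PP\S ((NP\N)\(PP\S))/PP S/N PP\(S/N)
CKY chart[0,7] = {N/(N\NP), NP, NP/(NP\NP), PP/(PP\NP), S/(S\NP)}; S ∉ chart

NO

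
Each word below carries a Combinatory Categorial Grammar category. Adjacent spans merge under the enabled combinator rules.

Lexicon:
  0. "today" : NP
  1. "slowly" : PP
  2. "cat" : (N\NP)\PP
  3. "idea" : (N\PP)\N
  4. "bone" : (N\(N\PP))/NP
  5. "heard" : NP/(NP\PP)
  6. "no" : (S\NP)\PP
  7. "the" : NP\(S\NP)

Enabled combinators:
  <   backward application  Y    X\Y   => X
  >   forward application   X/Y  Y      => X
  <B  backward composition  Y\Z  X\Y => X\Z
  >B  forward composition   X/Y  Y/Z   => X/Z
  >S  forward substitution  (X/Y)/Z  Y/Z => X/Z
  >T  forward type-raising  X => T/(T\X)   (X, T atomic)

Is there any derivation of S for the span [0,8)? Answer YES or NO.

NO

NP PP (N\NP)\PP (N\PP)\N (N\(N\PP))/NP NP/(NP\PP) (S\NP)\PP NP\(S\NP)
CKY chart[0,8] = {N, N/(N\N), NP/(NP\N), PP/(PP\N), S/(S\N)}; S ∉ chart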